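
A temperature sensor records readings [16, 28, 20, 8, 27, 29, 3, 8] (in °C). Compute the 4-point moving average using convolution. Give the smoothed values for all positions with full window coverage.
4-point moving average kernel = [1, 1, 1, 1]. Apply in 'valid' mode (full window coverage): avg[0] = (16 + 28 + 20 + 8) / 4 = 18.0; avg[1] = (28 + 20 + 8 + 27) / 4 = 20.75; avg[2] = (20 + 8 + 27 + 29) / 4 = 21.0; avg[3] = (8 + 27 + 29 + 3) / 4 = 16.75; avg[4] = (27 + 29 + 3 + 8) / 4 = 16.75. Smoothed values: [18.0, 20.75, 21.0, 16.75, 16.75]

[18.0, 20.75, 21.0, 16.75, 16.75]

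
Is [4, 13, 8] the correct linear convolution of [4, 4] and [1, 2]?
Recompute linear convolution of [4, 4] and [1, 2]: y[0] = 4×1 = 4; y[1] = 4×2 + 4×1 = 12; y[2] = 4×2 = 8 → [4, 12, 8]. Compare to given [4, 13, 8]: they differ at index 1: given 13, correct 12, so answer: No

No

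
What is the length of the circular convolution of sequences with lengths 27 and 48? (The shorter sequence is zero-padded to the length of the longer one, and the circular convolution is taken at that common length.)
Circular convolution (zero-padding the shorter input) has length max(m, n) = max(27, 48) = 48

48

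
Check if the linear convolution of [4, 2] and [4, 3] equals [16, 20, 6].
Recompute linear convolution of [4, 2] and [4, 3]: y[0] = 4×4 = 16; y[1] = 4×3 + 2×4 = 20; y[2] = 2×3 = 6 → [16, 20, 6]. Given [16, 20, 6] matches, so answer: Yes

Yes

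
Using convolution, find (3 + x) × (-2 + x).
Ascending coefficients: a = [3, 1], b = [-2, 1]. c[0] = 3×-2 = -6; c[1] = 3×1 + 1×-2 = 1; c[2] = 1×1 = 1. Result coefficients: [-6, 1, 1] → -6 + x + x^2

-6 + x + x^2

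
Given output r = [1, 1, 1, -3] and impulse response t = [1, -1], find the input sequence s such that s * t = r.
Deconvolve r=[1, 1, 1, -3] by t=[1, -1]. Since t[0]=1, solve forward: s[0] = r[0] / 1 = 1; s[1] = (r[1] - 1×-1) / 1 = 2; s[2] = (r[2] - 2×-1) / 1 = 3. So s = [1, 2, 3]. Check by forward convolution: r[0] = 1×1 = 1; r[1] = 1×-1 + 2×1 = 1; r[2] = 2×-1 + 3×1 = 1; r[3] = 3×-1 = -3

[1, 2, 3]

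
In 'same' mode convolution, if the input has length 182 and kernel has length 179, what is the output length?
'Same' mode returns an output with the same length as the input: 182

182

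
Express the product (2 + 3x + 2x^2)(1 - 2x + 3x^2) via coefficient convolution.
Ascending coefficients: a = [2, 3, 2], b = [1, -2, 3]. c[0] = 2×1 = 2; c[1] = 2×-2 + 3×1 = -1; c[2] = 2×3 + 3×-2 + 2×1 = 2; c[3] = 3×3 + 2×-2 = 5; c[4] = 2×3 = 6. Result coefficients: [2, -1, 2, 5, 6] → 2 - x + 2x^2 + 5x^3 + 6x^4

2 - x + 2x^2 + 5x^3 + 6x^4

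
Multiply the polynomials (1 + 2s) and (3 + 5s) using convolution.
Ascending coefficients: a = [1, 2], b = [3, 5]. c[0] = 1×3 = 3; c[1] = 1×5 + 2×3 = 11; c[2] = 2×5 = 10. Result coefficients: [3, 11, 10] → 3 + 11s + 10s^2

3 + 11s + 10s^2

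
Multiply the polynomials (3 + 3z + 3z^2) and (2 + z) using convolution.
Ascending coefficients: a = [3, 3, 3], b = [2, 1]. c[0] = 3×2 = 6; c[1] = 3×1 + 3×2 = 9; c[2] = 3×1 + 3×2 = 9; c[3] = 3×1 = 3. Result coefficients: [6, 9, 9, 3] → 6 + 9z + 9z^2 + 3z^3

6 + 9z + 9z^2 + 3z^3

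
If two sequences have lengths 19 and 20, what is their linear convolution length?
Linear/full convolution length: m + n - 1 = 19 + 20 - 1 = 38

38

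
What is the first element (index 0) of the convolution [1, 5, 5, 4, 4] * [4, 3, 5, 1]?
Use y[k] = Σ_i a[i]·b[k-i] at k=0. y[0] = 1×4 = 4

4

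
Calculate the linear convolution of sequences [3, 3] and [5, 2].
y[0] = 3×5 = 15; y[1] = 3×2 + 3×5 = 21; y[2] = 3×2 = 6

[15, 21, 6]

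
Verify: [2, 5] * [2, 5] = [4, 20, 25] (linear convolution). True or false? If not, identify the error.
Recompute linear convolution of [2, 5] and [2, 5]: y[0] = 2×2 = 4; y[1] = 2×5 + 5×2 = 20; y[2] = 5×5 = 25 → [4, 20, 25]. Given [4, 20, 25] matches, so answer: Yes

Yes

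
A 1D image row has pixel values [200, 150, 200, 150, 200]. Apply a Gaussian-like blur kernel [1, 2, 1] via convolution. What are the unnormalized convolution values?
Convolve image row [200, 150, 200, 150, 200] with kernel [1, 2, 1]: y[0] = 200×1 = 200; y[1] = 200×2 + 150×1 = 550; y[2] = 200×1 + 150×2 + 200×1 = 700; y[3] = 150×1 + 200×2 + 150×1 = 700; y[4] = 200×1 + 150×2 + 200×1 = 700; y[5] = 150×1 + 200×2 = 550; y[6] = 200×1 = 200 → [200, 550, 700, 700, 700, 550, 200]. Normalization factor = sum(kernel) = 4.

[200, 550, 700, 700, 700, 550, 200]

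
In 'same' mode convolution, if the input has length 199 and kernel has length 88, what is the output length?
'Same' mode returns an output with the same length as the input: 199

199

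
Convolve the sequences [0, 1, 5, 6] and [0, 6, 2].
y[0] = 0×0 = 0; y[1] = 0×6 + 1×0 = 0; y[2] = 0×2 + 1×6 + 5×0 = 6; y[3] = 1×2 + 5×6 + 6×0 = 32; y[4] = 5×2 + 6×6 = 46; y[5] = 6×2 = 12

[0, 0, 6, 32, 46, 12]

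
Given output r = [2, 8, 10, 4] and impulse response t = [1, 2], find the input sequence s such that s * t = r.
Deconvolve r=[2, 8, 10, 4] by t=[1, 2]. Since t[0]=1, solve forward: s[0] = r[0] / 1 = 2; s[1] = (r[1] - 2×2) / 1 = 4; s[2] = (r[2] - 4×2) / 1 = 2. So s = [2, 4, 2]. Check by forward convolution: r[0] = 2×1 = 2; r[1] = 2×2 + 4×1 = 8; r[2] = 4×2 + 2×1 = 10; r[3] = 2×2 = 4

[2, 4, 2]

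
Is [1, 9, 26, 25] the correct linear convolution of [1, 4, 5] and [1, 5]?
Recompute linear convolution of [1, 4, 5] and [1, 5]: y[0] = 1×1 = 1; y[1] = 1×5 + 4×1 = 9; y[2] = 4×5 + 5×1 = 25; y[3] = 5×5 = 25 → [1, 9, 25, 25]. Compare to given [1, 9, 26, 25]: they differ at index 2: given 26, correct 25, so answer: No

No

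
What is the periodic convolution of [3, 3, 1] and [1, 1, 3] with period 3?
Use y[k] = Σ_j x[j]·h[(k-j) mod 3]. y[0] = 3×1 + 3×3 + 1×1 = 13; y[1] = 3×1 + 3×1 + 1×3 = 9; y[2] = 3×3 + 3×1 + 1×1 = 13. Result: [13, 9, 13]

[13, 9, 13]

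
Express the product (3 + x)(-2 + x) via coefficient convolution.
Ascending coefficients: a = [3, 1], b = [-2, 1]. c[0] = 3×-2 = -6; c[1] = 3×1 + 1×-2 = 1; c[2] = 1×1 = 1. Result coefficients: [-6, 1, 1] → -6 + x + x^2

-6 + x + x^2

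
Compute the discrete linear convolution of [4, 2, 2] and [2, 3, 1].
y[0] = 4×2 = 8; y[1] = 4×3 + 2×2 = 16; y[2] = 4×1 + 2×3 + 2×2 = 14; y[3] = 2×1 + 2×3 = 8; y[4] = 2×1 = 2

[8, 16, 14, 8, 2]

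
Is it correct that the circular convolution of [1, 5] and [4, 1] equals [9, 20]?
Recompute circular convolution of [1, 5] and [4, 1]: y[0] = 1×4 + 5×1 = 9; y[1] = 1×1 + 5×4 = 21 → [9, 21]. Compare to given [9, 20]: they differ at index 1: given 20, correct 21, so answer: No

No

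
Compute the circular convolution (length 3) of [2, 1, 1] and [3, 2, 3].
Use y[k] = Σ_j f[j]·g[(k-j) mod 3]. y[0] = 2×3 + 1×3 + 1×2 = 11; y[1] = 2×2 + 1×3 + 1×3 = 10; y[2] = 2×3 + 1×2 + 1×3 = 11. Result: [11, 10, 11]

[11, 10, 11]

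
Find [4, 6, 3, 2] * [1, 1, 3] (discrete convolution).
y[0] = 4×1 = 4; y[1] = 4×1 + 6×1 = 10; y[2] = 4×3 + 6×1 + 3×1 = 21; y[3] = 6×3 + 3×1 + 2×1 = 23; y[4] = 3×3 + 2×1 = 11; y[5] = 2×3 = 6

[4, 10, 21, 23, 11, 6]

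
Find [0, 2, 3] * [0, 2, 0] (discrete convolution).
y[0] = 0×0 = 0; y[1] = 0×2 + 2×0 = 0; y[2] = 0×0 + 2×2 + 3×0 = 4; y[3] = 2×0 + 3×2 = 6; y[4] = 3×0 = 0

[0, 0, 4, 6, 0]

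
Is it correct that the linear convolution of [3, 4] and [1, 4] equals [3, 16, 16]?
Recompute linear convolution of [3, 4] and [1, 4]: y[0] = 3×1 = 3; y[1] = 3×4 + 4×1 = 16; y[2] = 4×4 = 16 → [3, 16, 16]. Given [3, 16, 16] matches, so answer: Yes

Yes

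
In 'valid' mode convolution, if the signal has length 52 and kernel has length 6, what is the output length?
'Valid' mode counts only positions where the kernel fully overlaps the signal: m - n + 1 = 52 - 6 + 1 = 47

47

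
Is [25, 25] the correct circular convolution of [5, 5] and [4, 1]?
Recompute circular convolution of [5, 5] and [4, 1]: y[0] = 5×4 + 5×1 = 25; y[1] = 5×1 + 5×4 = 25 → [25, 25]. Given [25, 25] matches, so answer: Yes

Yes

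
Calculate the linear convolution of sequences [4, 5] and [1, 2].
y[0] = 4×1 = 4; y[1] = 4×2 + 5×1 = 13; y[2] = 5×2 = 10

[4, 13, 10]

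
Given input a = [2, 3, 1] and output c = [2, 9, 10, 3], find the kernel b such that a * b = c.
Output length 4 = len(a) + len(b) - 1 ⇒ len(b) = 2. Solve b forward using b[k] = (c[k] - Σ_{i≥1} a[i]·b[k-i]) / a[0]: b[0] = c[0] / a[0] = 2 / 2 = 1; b[1] = (c[1] - 3×1) / a[0] = (9 - 3×1) / 2 = 3. So b = [1, 3]. Forward-check [2, 3, 1] * [1, 3]: c[0] = 2×1 = 2; c[1] = 2×3 + 3×1 = 9; c[2] = 3×3 + 1×1 = 10; c[3] = 1×3 = 3 → [2, 9, 10, 3] ✓

[1, 3]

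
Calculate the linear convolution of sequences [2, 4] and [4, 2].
y[0] = 2×4 = 8; y[1] = 2×2 + 4×4 = 20; y[2] = 4×2 = 8

[8, 20, 8]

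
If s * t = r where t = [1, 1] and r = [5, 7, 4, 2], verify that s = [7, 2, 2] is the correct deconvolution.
Forward-compute [7, 2, 2] * [1, 1]: r[0] = 7×1 = 7; r[1] = 7×1 + 2×1 = 9; r[2] = 2×1 + 2×1 = 4; r[3] = 2×1 = 2 → [7, 9, 4, 2]. Does not match given r = [5, 7, 4, 2].

Not verified. [7, 2, 2] * [1, 1] = [7, 9, 4, 2], which differs from [5, 7, 4, 2] at index 0.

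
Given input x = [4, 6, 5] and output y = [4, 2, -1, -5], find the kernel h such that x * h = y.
Output length 4 = len(x) + len(h) - 1 ⇒ len(h) = 2. Solve h forward using h[k] = (y[k] - Σ_{i≥1} x[i]·h[k-i]) / x[0]: h[0] = y[0] / x[0] = 4 / 4 = 1; h[1] = (y[1] - 6×1) / x[0] = (2 - 6×1) / 4 = -1. So h = [1, -1]. Forward-check [4, 6, 5] * [1, -1]: y[0] = 4×1 = 4; y[1] = 4×-1 + 6×1 = 2; y[2] = 6×-1 + 5×1 = -1; y[3] = 5×-1 = -5 → [4, 2, -1, -5] ✓

[1, -1]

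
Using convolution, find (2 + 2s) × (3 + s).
Ascending coefficients: a = [2, 2], b = [3, 1]. c[0] = 2×3 = 6; c[1] = 2×1 + 2×3 = 8; c[2] = 2×1 = 2. Result coefficients: [6, 8, 2] → 6 + 8s + 2s^2

6 + 8s + 2s^2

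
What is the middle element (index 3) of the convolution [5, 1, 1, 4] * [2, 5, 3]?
Use y[k] = Σ_i a[i]·b[k-i] at k=3. y[3] = 1×3 + 1×5 + 4×2 = 16

16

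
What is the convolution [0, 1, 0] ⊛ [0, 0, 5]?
y[0] = 0×0 = 0; y[1] = 0×0 + 1×0 = 0; y[2] = 0×5 + 1×0 + 0×0 = 0; y[3] = 1×5 + 0×0 = 5; y[4] = 0×5 = 0

[0, 0, 0, 5, 0]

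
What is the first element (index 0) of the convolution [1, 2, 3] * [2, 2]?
Use y[k] = Σ_i a[i]·b[k-i] at k=0. y[0] = 1×2 = 2

2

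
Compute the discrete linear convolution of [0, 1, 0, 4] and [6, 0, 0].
y[0] = 0×6 = 0; y[1] = 0×0 + 1×6 = 6; y[2] = 0×0 + 1×0 + 0×6 = 0; y[3] = 1×0 + 0×0 + 4×6 = 24; y[4] = 0×0 + 4×0 = 0; y[5] = 4×0 = 0

[0, 6, 0, 24, 0, 0]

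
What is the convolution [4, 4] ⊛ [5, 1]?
y[0] = 4×5 = 20; y[1] = 4×1 + 4×5 = 24; y[2] = 4×1 = 4

[20, 24, 4]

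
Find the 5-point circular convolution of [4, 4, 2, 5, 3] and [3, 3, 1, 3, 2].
Use y[k] = Σ_j a[j]·b[(k-j) mod 5]. y[0] = 4×3 + 4×2 + 2×3 + 5×1 + 3×3 = 40; y[1] = 4×3 + 4×3 + 2×2 + 5×3 + 3×1 = 46; y[2] = 4×1 + 4×3 + 2×3 + 5×2 + 3×3 = 41; y[3] = 4×3 + 4×1 + 2×3 + 5×3 + 3×2 = 43; y[4] = 4×2 + 4×3 + 2×1 + 5×3 + 3×3 = 46. Result: [40, 46, 41, 43, 46]

[40, 46, 41, 43, 46]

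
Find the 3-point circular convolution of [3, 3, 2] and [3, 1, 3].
Use y[k] = Σ_j s[j]·t[(k-j) mod 3]. y[0] = 3×3 + 3×3 + 2×1 = 20; y[1] = 3×1 + 3×3 + 2×3 = 18; y[2] = 3×3 + 3×1 + 2×3 = 18. Result: [20, 18, 18]

[20, 18, 18]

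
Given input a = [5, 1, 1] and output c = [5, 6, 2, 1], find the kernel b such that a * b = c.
Output length 4 = len(a) + len(b) - 1 ⇒ len(b) = 2. Solve b forward using b[k] = (c[k] - Σ_{i≥1} a[i]·b[k-i]) / a[0]: b[0] = c[0] / a[0] = 5 / 5 = 1; b[1] = (c[1] - 1×1) / a[0] = (6 - 1×1) / 5 = 1. So b = [1, 1]. Forward-check [5, 1, 1] * [1, 1]: c[0] = 5×1 = 5; c[1] = 5×1 + 1×1 = 6; c[2] = 1×1 + 1×1 = 2; c[3] = 1×1 = 1 → [5, 6, 2, 1] ✓

[1, 1]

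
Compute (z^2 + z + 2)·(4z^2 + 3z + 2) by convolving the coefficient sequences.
Ascending coefficients: a = [2, 1, 1], b = [2, 3, 4]. c[0] = 2×2 = 4; c[1] = 2×3 + 1×2 = 8; c[2] = 2×4 + 1×3 + 1×2 = 13; c[3] = 1×4 + 1×3 = 7; c[4] = 1×4 = 4. Result coefficients: [4, 8, 13, 7, 4] → 4z^4 + 7z^3 + 13z^2 + 8z + 4

4z^4 + 7z^3 + 13z^2 + 8z + 4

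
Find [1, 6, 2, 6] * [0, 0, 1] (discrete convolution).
y[0] = 1×0 = 0; y[1] = 1×0 + 6×0 = 0; y[2] = 1×1 + 6×0 + 2×0 = 1; y[3] = 6×1 + 2×0 + 6×0 = 6; y[4] = 2×1 + 6×0 = 2; y[5] = 6×1 = 6

[0, 0, 1, 6, 2, 6]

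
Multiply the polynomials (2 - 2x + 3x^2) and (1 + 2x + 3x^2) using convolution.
Ascending coefficients: a = [2, -2, 3], b = [1, 2, 3]. c[0] = 2×1 = 2; c[1] = 2×2 + -2×1 = 2; c[2] = 2×3 + -2×2 + 3×1 = 5; c[3] = -2×3 + 3×2 = 0; c[4] = 3×3 = 9. Result coefficients: [2, 2, 5, 0, 9] → 2 + 2x + 5x^2 + 9x^4

2 + 2x + 5x^2 + 9x^4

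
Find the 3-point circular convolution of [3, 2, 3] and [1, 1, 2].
Use y[k] = Σ_j a[j]·b[(k-j) mod 3]. y[0] = 3×1 + 2×2 + 3×1 = 10; y[1] = 3×1 + 2×1 + 3×2 = 11; y[2] = 3×2 + 2×1 + 3×1 = 11. Result: [10, 11, 11]

[10, 11, 11]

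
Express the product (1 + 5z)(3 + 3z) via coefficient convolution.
Ascending coefficients: a = [1, 5], b = [3, 3]. c[0] = 1×3 = 3; c[1] = 1×3 + 5×3 = 18; c[2] = 5×3 = 15. Result coefficients: [3, 18, 15] → 3 + 18z + 15z^2

3 + 18z + 15z^2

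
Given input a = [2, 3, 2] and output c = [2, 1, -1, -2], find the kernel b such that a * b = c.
Output length 4 = len(a) + len(b) - 1 ⇒ len(b) = 2. Solve b forward using b[k] = (c[k] - Σ_{i≥1} a[i]·b[k-i]) / a[0]: b[0] = c[0] / a[0] = 2 / 2 = 1; b[1] = (c[1] - 3×1) / a[0] = (1 - 3×1) / 2 = -1. So b = [1, -1]. Forward-check [2, 3, 2] * [1, -1]: c[0] = 2×1 = 2; c[1] = 2×-1 + 3×1 = 1; c[2] = 3×-1 + 2×1 = -1; c[3] = 2×-1 = -2 → [2, 1, -1, -2] ✓

[1, -1]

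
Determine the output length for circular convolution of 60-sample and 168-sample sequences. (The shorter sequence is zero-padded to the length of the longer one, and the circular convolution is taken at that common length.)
Circular convolution (zero-padding the shorter input) has length max(m, n) = max(60, 168) = 168

168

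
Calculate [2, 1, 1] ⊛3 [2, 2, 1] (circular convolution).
Use y[k] = Σ_j f[j]·g[(k-j) mod 3]. y[0] = 2×2 + 1×1 + 1×2 = 7; y[1] = 2×2 + 1×2 + 1×1 = 7; y[2] = 2×1 + 1×2 + 1×2 = 6. Result: [7, 7, 6]

[7, 7, 6]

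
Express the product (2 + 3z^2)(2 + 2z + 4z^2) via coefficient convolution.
Ascending coefficients: a = [2, 0, 3], b = [2, 2, 4]. c[0] = 2×2 = 4; c[1] = 2×2 + 0×2 = 4; c[2] = 2×4 + 0×2 + 3×2 = 14; c[3] = 0×4 + 3×2 = 6; c[4] = 3×4 = 12. Result coefficients: [4, 4, 14, 6, 12] → 4 + 4z + 14z^2 + 6z^3 + 12z^4

4 + 4z + 14z^2 + 6z^3 + 12z^4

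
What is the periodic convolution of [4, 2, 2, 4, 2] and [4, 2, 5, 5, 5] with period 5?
Use y[k] = Σ_j a[j]·b[(k-j) mod 5]. y[0] = 4×4 + 2×5 + 2×5 + 4×5 + 2×2 = 60; y[1] = 4×2 + 2×4 + 2×5 + 4×5 + 2×5 = 56; y[2] = 4×5 + 2×2 + 2×4 + 4×5 + 2×5 = 62; y[3] = 4×5 + 2×5 + 2×2 + 4×4 + 2×5 = 60; y[4] = 4×5 + 2×5 + 2×5 + 4×2 + 2×4 = 56. Result: [60, 56, 62, 60, 56]

[60, 56, 62, 60, 56]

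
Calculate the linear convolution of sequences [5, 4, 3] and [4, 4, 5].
y[0] = 5×4 = 20; y[1] = 5×4 + 4×4 = 36; y[2] = 5×5 + 4×4 + 3×4 = 53; y[3] = 4×5 + 3×4 = 32; y[4] = 3×5 = 15

[20, 36, 53, 32, 15]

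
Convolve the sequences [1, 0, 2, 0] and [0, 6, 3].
y[0] = 1×0 = 0; y[1] = 1×6 + 0×0 = 6; y[2] = 1×3 + 0×6 + 2×0 = 3; y[3] = 0×3 + 2×6 + 0×0 = 12; y[4] = 2×3 + 0×6 = 6; y[5] = 0×3 = 0

[0, 6, 3, 12, 6, 0]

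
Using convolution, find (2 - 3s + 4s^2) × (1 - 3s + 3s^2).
Ascending coefficients: a = [2, -3, 4], b = [1, -3, 3]. c[0] = 2×1 = 2; c[1] = 2×-3 + -3×1 = -9; c[2] = 2×3 + -3×-3 + 4×1 = 19; c[3] = -3×3 + 4×-3 = -21; c[4] = 4×3 = 12. Result coefficients: [2, -9, 19, -21, 12] → 2 - 9s + 19s^2 - 21s^3 + 12s^4

2 - 9s + 19s^2 - 21s^3 + 12s^4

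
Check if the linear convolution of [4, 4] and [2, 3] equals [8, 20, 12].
Recompute linear convolution of [4, 4] and [2, 3]: y[0] = 4×2 = 8; y[1] = 4×3 + 4×2 = 20; y[2] = 4×3 = 12 → [8, 20, 12]. Given [8, 20, 12] matches, so answer: Yes

Yes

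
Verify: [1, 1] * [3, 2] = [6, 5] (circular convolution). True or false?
Recompute circular convolution of [1, 1] and [3, 2]: y[0] = 1×3 + 1×2 = 5; y[1] = 1×2 + 1×3 = 5 → [5, 5]. Compare to given [6, 5]: they differ at index 0: given 6, correct 5, so answer: No

No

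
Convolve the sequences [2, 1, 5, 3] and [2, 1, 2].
y[0] = 2×2 = 4; y[1] = 2×1 + 1×2 = 4; y[2] = 2×2 + 1×1 + 5×2 = 15; y[3] = 1×2 + 5×1 + 3×2 = 13; y[4] = 5×2 + 3×1 = 13; y[5] = 3×2 = 6

[4, 4, 15, 13, 13, 6]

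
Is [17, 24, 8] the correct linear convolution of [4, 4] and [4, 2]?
Recompute linear convolution of [4, 4] and [4, 2]: y[0] = 4×4 = 16; y[1] = 4×2 + 4×4 = 24; y[2] = 4×2 = 8 → [16, 24, 8]. Compare to given [17, 24, 8]: they differ at index 0: given 17, correct 16, so answer: No

No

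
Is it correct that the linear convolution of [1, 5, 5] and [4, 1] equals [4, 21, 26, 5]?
Recompute linear convolution of [1, 5, 5] and [4, 1]: y[0] = 1×4 = 4; y[1] = 1×1 + 5×4 = 21; y[2] = 5×1 + 5×4 = 25; y[3] = 5×1 = 5 → [4, 21, 25, 5]. Compare to given [4, 21, 26, 5]: they differ at index 2: given 26, correct 25, so answer: No

No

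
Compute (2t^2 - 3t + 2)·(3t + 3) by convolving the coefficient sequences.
Ascending coefficients: a = [2, -3, 2], b = [3, 3]. c[0] = 2×3 = 6; c[1] = 2×3 + -3×3 = -3; c[2] = -3×3 + 2×3 = -3; c[3] = 2×3 = 6. Result coefficients: [6, -3, -3, 6] → 6t^3 - 3t^2 - 3t + 6

6t^3 - 3t^2 - 3t + 6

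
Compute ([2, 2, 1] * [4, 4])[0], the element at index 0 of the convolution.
Use y[k] = Σ_i a[i]·b[k-i] at k=0. y[0] = 2×4 = 8

8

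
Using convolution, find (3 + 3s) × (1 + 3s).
Ascending coefficients: a = [3, 3], b = [1, 3]. c[0] = 3×1 = 3; c[1] = 3×3 + 3×1 = 12; c[2] = 3×3 = 9. Result coefficients: [3, 12, 9] → 3 + 12s + 9s^2

3 + 12s + 9s^2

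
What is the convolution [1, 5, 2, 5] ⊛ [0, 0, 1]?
y[0] = 1×0 = 0; y[1] = 1×0 + 5×0 = 0; y[2] = 1×1 + 5×0 + 2×0 = 1; y[3] = 5×1 + 2×0 + 5×0 = 5; y[4] = 2×1 + 5×0 = 2; y[5] = 5×1 = 5

[0, 0, 1, 5, 2, 5]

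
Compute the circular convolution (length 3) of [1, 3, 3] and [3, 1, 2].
Use y[k] = Σ_j u[j]·v[(k-j) mod 3]. y[0] = 1×3 + 3×2 + 3×1 = 12; y[1] = 1×1 + 3×3 + 3×2 = 16; y[2] = 1×2 + 3×1 + 3×3 = 14. Result: [12, 16, 14]

[12, 16, 14]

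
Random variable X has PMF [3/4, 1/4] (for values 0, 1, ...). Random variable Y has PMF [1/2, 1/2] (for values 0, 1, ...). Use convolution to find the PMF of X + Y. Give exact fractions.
P(X+Y=k) = Σ_i P(X=i)·P(Y=k-i) — a convolution of [3/4, 1/4] and [1/2, 1/2]. P(X+Y=0) = (3/4)×(1/2) = 3/8; P(X+Y=1) = (3/4)×(1/2) + (1/4)×(1/2) = 3/8 + 1/8 = 1/2; P(X+Y=2) = (1/4)×(1/2) = 1/8. PMF: [3/8, 1/2, 1/8] (sums to 1 ✓)

[3/8, 1/2, 1/8]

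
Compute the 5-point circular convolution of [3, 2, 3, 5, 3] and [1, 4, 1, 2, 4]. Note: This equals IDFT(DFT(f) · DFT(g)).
Either evaluate y[k] = Σ_j f[j]·g[(k-j) mod 5] directly, or use IDFT(DFT(f) · DFT(g)). y[0] = 3×1 + 2×4 + 3×2 + 5×1 + 3×4 = 34; y[1] = 3×4 + 2×1 + 3×4 + 5×2 + 3×1 = 39; y[2] = 3×1 + 2×4 + 3×1 + 5×4 + 3×2 = 40; y[3] = 3×2 + 2×1 + 3×4 + 5×1 + 3×4 = 37; y[4] = 3×4 + 2×2 + 3×1 + 5×4 + 3×1 = 42. Result: [34, 39, 40, 37, 42]

[34, 39, 40, 37, 42]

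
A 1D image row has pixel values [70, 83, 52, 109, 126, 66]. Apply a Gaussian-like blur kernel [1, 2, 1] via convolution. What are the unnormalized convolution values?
Convolve image row [70, 83, 52, 109, 126, 66] with kernel [1, 2, 1]: y[0] = 70×1 = 70; y[1] = 70×2 + 83×1 = 223; y[2] = 70×1 + 83×2 + 52×1 = 288; y[3] = 83×1 + 52×2 + 109×1 = 296; y[4] = 52×1 + 109×2 + 126×1 = 396; y[5] = 109×1 + 126×2 + 66×1 = 427; y[6] = 126×1 + 66×2 = 258; y[7] = 66×1 = 66 → [70, 223, 288, 296, 396, 427, 258, 66]. Normalization factor = sum(kernel) = 4.

[70, 223, 288, 296, 396, 427, 258, 66]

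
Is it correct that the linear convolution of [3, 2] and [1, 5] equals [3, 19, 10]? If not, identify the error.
Recompute linear convolution of [3, 2] and [1, 5]: y[0] = 3×1 = 3; y[1] = 3×5 + 2×1 = 17; y[2] = 2×5 = 10 → [3, 17, 10]. Compare to given [3, 19, 10]: they differ at index 1: given 19, correct 17, so answer: No

No. Error at index 1: given 19, correct 17.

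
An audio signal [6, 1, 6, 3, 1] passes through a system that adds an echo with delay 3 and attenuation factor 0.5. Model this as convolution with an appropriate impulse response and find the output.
Direct-path + delayed-attenuated-path model → impulse response h = [1, 0, 0, 0.5] (1 at lag 0, 0.5 at lag 3). Output y[n] = x[n] + 0.5·x[n - 3] (with x[n] = 0 outside 0..4): y[0] = 6 + 0.5×0 = 6; y[1] = 1 + 0.5×0 = 1; y[2] = 6 + 0.5×0 = 6; y[3] = 3 + 0.5×6 = 6.0; y[4] = 1 + 0.5×1 = 1.5; y[5] = 0 + 0.5×6 = 3.0; y[6] = 0 + 0.5×3 = 1.5; y[7] = 0 + 0.5×1 = 0.5. So y = [6, 1, 6, 6.0, 1.5, 3.0, 1.5, 0.5]

[6, 1, 6, 6.0, 1.5, 3.0, 1.5, 0.5]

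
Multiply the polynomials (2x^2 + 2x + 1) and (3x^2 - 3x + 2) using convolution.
Ascending coefficients: a = [1, 2, 2], b = [2, -3, 3]. c[0] = 1×2 = 2; c[1] = 1×-3 + 2×2 = 1; c[2] = 1×3 + 2×-3 + 2×2 = 1; c[3] = 2×3 + 2×-3 = 0; c[4] = 2×3 = 6. Result coefficients: [2, 1, 1, 0, 6] → 6x^4 + x^2 + x + 2

6x^4 + x^2 + x + 2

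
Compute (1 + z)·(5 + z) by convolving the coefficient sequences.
Ascending coefficients: a = [1, 1], b = [5, 1]. c[0] = 1×5 = 5; c[1] = 1×1 + 1×5 = 6; c[2] = 1×1 = 1. Result coefficients: [5, 6, 1] → 5 + 6z + z^2

5 + 6z + z^2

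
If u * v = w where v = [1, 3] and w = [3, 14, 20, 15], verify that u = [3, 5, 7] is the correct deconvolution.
Forward-compute [3, 5, 7] * [1, 3]: w[0] = 3×1 = 3; w[1] = 3×3 + 5×1 = 14; w[2] = 5×3 + 7×1 = 22; w[3] = 7×3 = 21 → [3, 14, 22, 21]. Does not match given w = [3, 14, 20, 15].

Not verified. [3, 5, 7] * [1, 3] = [3, 14, 22, 21], which differs from [3, 14, 20, 15] at index 2.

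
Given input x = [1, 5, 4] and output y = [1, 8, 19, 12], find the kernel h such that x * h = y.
Output length 4 = len(x) + len(h) - 1 ⇒ len(h) = 2. Solve h forward using h[k] = (y[k] - Σ_{i≥1} x[i]·h[k-i]) / x[0]: h[0] = y[0] / x[0] = 1 / 1 = 1; h[1] = (y[1] - 5×1) / x[0] = (8 - 5×1) / 1 = 3. So h = [1, 3]. Forward-check [1, 5, 4] * [1, 3]: y[0] = 1×1 = 1; y[1] = 1×3 + 5×1 = 8; y[2] = 5×3 + 4×1 = 19; y[3] = 4×3 = 12 → [1, 8, 19, 12] ✓

[1, 3]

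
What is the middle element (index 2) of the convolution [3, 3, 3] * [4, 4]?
Use y[k] = Σ_i a[i]·b[k-i] at k=2. y[2] = 3×4 + 3×4 = 24

24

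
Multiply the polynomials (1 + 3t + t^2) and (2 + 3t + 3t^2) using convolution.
Ascending coefficients: a = [1, 3, 1], b = [2, 3, 3]. c[0] = 1×2 = 2; c[1] = 1×3 + 3×2 = 9; c[2] = 1×3 + 3×3 + 1×2 = 14; c[3] = 3×3 + 1×3 = 12; c[4] = 1×3 = 3. Result coefficients: [2, 9, 14, 12, 3] → 2 + 9t + 14t^2 + 12t^3 + 3t^4

2 + 9t + 14t^2 + 12t^3 + 3t^4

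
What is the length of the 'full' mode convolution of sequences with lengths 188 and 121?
Linear/full convolution length: m + n - 1 = 188 + 121 - 1 = 308

308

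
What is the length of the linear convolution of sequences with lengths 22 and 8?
Linear/full convolution length: m + n - 1 = 22 + 8 - 1 = 29

29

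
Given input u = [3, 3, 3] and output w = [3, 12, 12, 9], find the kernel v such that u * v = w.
Output length 4 = len(u) + len(v) - 1 ⇒ len(v) = 2. Solve v forward using v[k] = (w[k] - Σ_{i≥1} u[i]·v[k-i]) / u[0]: v[0] = w[0] / u[0] = 3 / 3 = 1; v[1] = (w[1] - 3×1) / u[0] = (12 - 3×1) / 3 = 3. So v = [1, 3]. Forward-check [3, 3, 3] * [1, 3]: w[0] = 3×1 = 3; w[1] = 3×3 + 3×1 = 12; w[2] = 3×3 + 3×1 = 12; w[3] = 3×3 = 9 → [3, 12, 12, 9] ✓

[1, 3]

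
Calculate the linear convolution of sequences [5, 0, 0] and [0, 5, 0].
y[0] = 5×0 = 0; y[1] = 5×5 + 0×0 = 25; y[2] = 5×0 + 0×5 + 0×0 = 0; y[3] = 0×0 + 0×5 = 0; y[4] = 0×0 = 0

[0, 25, 0, 0, 0]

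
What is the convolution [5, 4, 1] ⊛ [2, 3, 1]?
y[0] = 5×2 = 10; y[1] = 5×3 + 4×2 = 23; y[2] = 5×1 + 4×3 + 1×2 = 19; y[3] = 4×1 + 1×3 = 7; y[4] = 1×1 = 1

[10, 23, 19, 7, 1]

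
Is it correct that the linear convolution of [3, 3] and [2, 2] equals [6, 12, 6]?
Recompute linear convolution of [3, 3] and [2, 2]: y[0] = 3×2 = 6; y[1] = 3×2 + 3×2 = 12; y[2] = 3×2 = 6 → [6, 12, 6]. Given [6, 12, 6] matches, so answer: Yes

Yes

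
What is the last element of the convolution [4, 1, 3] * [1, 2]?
Use y[k] = Σ_i a[i]·b[k-i] at k=3. y[3] = 3×2 = 6

6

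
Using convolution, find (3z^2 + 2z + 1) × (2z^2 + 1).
Ascending coefficients: a = [1, 2, 3], b = [1, 0, 2]. c[0] = 1×1 = 1; c[1] = 1×0 + 2×1 = 2; c[2] = 1×2 + 2×0 + 3×1 = 5; c[3] = 2×2 + 3×0 = 4; c[4] = 3×2 = 6. Result coefficients: [1, 2, 5, 4, 6] → 6z^4 + 4z^3 + 5z^2 + 2z + 1

6z^4 + 4z^3 + 5z^2 + 2z + 1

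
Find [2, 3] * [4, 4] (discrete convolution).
y[0] = 2×4 = 8; y[1] = 2×4 + 3×4 = 20; y[2] = 3×4 = 12

[8, 20, 12]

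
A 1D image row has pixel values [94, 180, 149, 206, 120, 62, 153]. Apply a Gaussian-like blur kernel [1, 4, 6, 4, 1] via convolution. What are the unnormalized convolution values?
Convolve image row [94, 180, 149, 206, 120, 62, 153] with kernel [1, 4, 6, 4, 1]: y[0] = 94×1 = 94; y[1] = 94×4 + 180×1 = 556; y[2] = 94×6 + 180×4 + 149×1 = 1433; y[3] = 94×4 + 180×6 + 149×4 + 206×1 = 2258; y[4] = 94×1 + 180×4 + 149×6 + 206×4 + 120×1 = 2652; y[5] = 180×1 + 149×4 + 206×6 + 120×4 + 62×1 = 2554; y[6] = 149×1 + 206×4 + 120×6 + 62×4 + 153×1 = 2094; y[7] = 206×1 + 120×4 + 62×6 + 153×4 = 1670; y[8] = 120×1 + 62×4 + 153×6 = 1286; y[9] = 62×1 + 153×4 = 674; y[10] = 153×1 = 153 → [94, 556, 1433, 2258, 2652, 2554, 2094, 1670, 1286, 674, 153]. Normalization factor = sum(kernel) = 16.

[94, 556, 1433, 2258, 2652, 2554, 2094, 1670, 1286, 674, 153]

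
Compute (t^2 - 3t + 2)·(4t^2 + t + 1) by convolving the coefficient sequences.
Ascending coefficients: a = [2, -3, 1], b = [1, 1, 4]. c[0] = 2×1 = 2; c[1] = 2×1 + -3×1 = -1; c[2] = 2×4 + -3×1 + 1×1 = 6; c[3] = -3×4 + 1×1 = -11; c[4] = 1×4 = 4. Result coefficients: [2, -1, 6, -11, 4] → 4t^4 - 11t^3 + 6t^2 - t + 2

4t^4 - 11t^3 + 6t^2 - t + 2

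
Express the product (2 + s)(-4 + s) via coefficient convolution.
Ascending coefficients: a = [2, 1], b = [-4, 1]. c[0] = 2×-4 = -8; c[1] = 2×1 + 1×-4 = -2; c[2] = 1×1 = 1. Result coefficients: [-8, -2, 1] → -8 - 2s + s^2

-8 - 2s + s^2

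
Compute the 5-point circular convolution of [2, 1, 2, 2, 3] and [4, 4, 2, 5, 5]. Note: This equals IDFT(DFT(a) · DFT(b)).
Either evaluate y[k] = Σ_j a[j]·b[(k-j) mod 5] directly, or use IDFT(DFT(a) · DFT(b)). y[0] = 2×4 + 1×5 + 2×5 + 2×2 + 3×4 = 39; y[1] = 2×4 + 1×4 + 2×5 + 2×5 + 3×2 = 38; y[2] = 2×2 + 1×4 + 2×4 + 2×5 + 3×5 = 41; y[3] = 2×5 + 1×2 + 2×4 + 2×4 + 3×5 = 43; y[4] = 2×5 + 1×5 + 2×2 + 2×4 + 3×4 = 39. Result: [39, 38, 41, 43, 39]

[39, 38, 41, 43, 39]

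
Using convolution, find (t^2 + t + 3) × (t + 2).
Ascending coefficients: a = [3, 1, 1], b = [2, 1]. c[0] = 3×2 = 6; c[1] = 3×1 + 1×2 = 5; c[2] = 1×1 + 1×2 = 3; c[3] = 1×1 = 1. Result coefficients: [6, 5, 3, 1] → t^3 + 3t^2 + 5t + 6

t^3 + 3t^2 + 5t + 6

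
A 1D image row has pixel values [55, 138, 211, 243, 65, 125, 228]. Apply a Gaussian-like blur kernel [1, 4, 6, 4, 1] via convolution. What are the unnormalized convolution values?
Convolve image row [55, 138, 211, 243, 65, 125, 228] with kernel [1, 4, 6, 4, 1]: y[0] = 55×1 = 55; y[1] = 55×4 + 138×1 = 358; y[2] = 55×6 + 138×4 + 211×1 = 1093; y[3] = 55×4 + 138×6 + 211×4 + 243×1 = 2135; y[4] = 55×1 + 138×4 + 211×6 + 243×4 + 65×1 = 2910; y[5] = 138×1 + 211×4 + 243×6 + 65×4 + 125×1 = 2825; y[6] = 211×1 + 243×4 + 65×6 + 125×4 + 228×1 = 2301; y[7] = 243×1 + 65×4 + 125×6 + 228×4 = 2165; y[8] = 65×1 + 125×4 + 228×6 = 1933; y[9] = 125×1 + 228×4 = 1037; y[10] = 228×1 = 228 → [55, 358, 1093, 2135, 2910, 2825, 2301, 2165, 1933, 1037, 228]. Normalization factor = sum(kernel) = 16.

[55, 358, 1093, 2135, 2910, 2825, 2301, 2165, 1933, 1037, 228]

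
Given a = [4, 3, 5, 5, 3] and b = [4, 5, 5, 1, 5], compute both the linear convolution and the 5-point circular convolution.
Linear: y_lin[0] = 4×4 = 16; y_lin[1] = 4×5 + 3×4 = 32; y_lin[2] = 4×5 + 3×5 + 5×4 = 55; y_lin[3] = 4×1 + 3×5 + 5×5 + 5×4 = 64; y_lin[4] = 4×5 + 3×1 + 5×5 + 5×5 + 3×4 = 85; y_lin[5] = 3×5 + 5×1 + 5×5 + 3×5 = 60; y_lin[6] = 5×5 + 5×1 + 3×5 = 45; y_lin[7] = 5×5 + 3×1 = 28; y_lin[8] = 3×5 = 15 → [16, 32, 55, 64, 85, 60, 45, 28, 15]. Circular (length 5): y[0] = 4×4 + 3×5 + 5×1 + 5×5 + 3×5 = 76; y[1] = 4×5 + 3×4 + 5×5 + 5×1 + 3×5 = 77; y[2] = 4×5 + 3×5 + 5×4 + 5×5 + 3×1 = 83; y[3] = 4×1 + 3×5 + 5×5 + 5×4 + 3×5 = 79; y[4] = 4×5 + 3×1 + 5×5 + 5×5 + 3×4 = 85 → [76, 77, 83, 79, 85]

Linear: [16, 32, 55, 64, 85, 60, 45, 28, 15], Circular: [76, 77, 83, 79, 85]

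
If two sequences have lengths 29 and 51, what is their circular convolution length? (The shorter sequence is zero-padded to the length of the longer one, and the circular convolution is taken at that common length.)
Circular convolution (zero-padding the shorter input) has length max(m, n) = max(29, 51) = 51

51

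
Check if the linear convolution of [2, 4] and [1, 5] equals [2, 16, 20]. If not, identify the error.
Recompute linear convolution of [2, 4] and [1, 5]: y[0] = 2×1 = 2; y[1] = 2×5 + 4×1 = 14; y[2] = 4×5 = 20 → [2, 14, 20]. Compare to given [2, 16, 20]: they differ at index 1: given 16, correct 14, so answer: No

No. Error at index 1: given 16, correct 14.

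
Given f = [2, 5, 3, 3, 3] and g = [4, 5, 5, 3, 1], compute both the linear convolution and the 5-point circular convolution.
Linear: y_lin[0] = 2×4 = 8; y_lin[1] = 2×5 + 5×4 = 30; y_lin[2] = 2×5 + 5×5 + 3×4 = 47; y_lin[3] = 2×3 + 5×5 + 3×5 + 3×4 = 58; y_lin[4] = 2×1 + 5×3 + 3×5 + 3×5 + 3×4 = 59; y_lin[5] = 5×1 + 3×3 + 3×5 + 3×5 = 44; y_lin[6] = 3×1 + 3×3 + 3×5 = 27; y_lin[7] = 3×1 + 3×3 = 12; y_lin[8] = 3×1 = 3 → [8, 30, 47, 58, 59, 44, 27, 12, 3]. Circular (length 5): y[0] = 2×4 + 5×1 + 3×3 + 3×5 + 3×5 = 52; y[1] = 2×5 + 5×4 + 3×1 + 3×3 + 3×5 = 57; y[2] = 2×5 + 5×5 + 3×4 + 3×1 + 3×3 = 59; y[3] = 2×3 + 5×5 + 3×5 + 3×4 + 3×1 = 61; y[4] = 2×1 + 5×3 + 3×5 + 3×5 + 3×4 = 59 → [52, 57, 59, 61, 59]

Linear: [8, 30, 47, 58, 59, 44, 27, 12, 3], Circular: [52, 57, 59, 61, 59]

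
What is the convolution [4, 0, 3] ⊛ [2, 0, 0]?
y[0] = 4×2 = 8; y[1] = 4×0 + 0×2 = 0; y[2] = 4×0 + 0×0 + 3×2 = 6; y[3] = 0×0 + 3×0 = 0; y[4] = 3×0 = 0

[8, 0, 6, 0, 0]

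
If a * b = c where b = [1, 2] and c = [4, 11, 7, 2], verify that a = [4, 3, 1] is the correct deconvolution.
Forward-compute [4, 3, 1] * [1, 2]: c[0] = 4×1 = 4; c[1] = 4×2 + 3×1 = 11; c[2] = 3×2 + 1×1 = 7; c[3] = 1×2 = 2 → [4, 11, 7, 2]. Matches given c = [4, 11, 7, 2], so verified.

Verified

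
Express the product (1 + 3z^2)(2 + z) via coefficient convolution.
Ascending coefficients: a = [1, 0, 3], b = [2, 1]. c[0] = 1×2 = 2; c[1] = 1×1 + 0×2 = 1; c[2] = 0×1 + 3×2 = 6; c[3] = 3×1 = 3. Result coefficients: [2, 1, 6, 3] → 2 + z + 6z^2 + 3z^3

2 + z + 6z^2 + 3z^3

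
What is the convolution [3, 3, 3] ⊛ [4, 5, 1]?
y[0] = 3×4 = 12; y[1] = 3×5 + 3×4 = 27; y[2] = 3×1 + 3×5 + 3×4 = 30; y[3] = 3×1 + 3×5 = 18; y[4] = 3×1 = 3

[12, 27, 30, 18, 3]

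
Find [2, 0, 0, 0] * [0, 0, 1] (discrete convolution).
y[0] = 2×0 = 0; y[1] = 2×0 + 0×0 = 0; y[2] = 2×1 + 0×0 + 0×0 = 2; y[3] = 0×1 + 0×0 + 0×0 = 0; y[4] = 0×1 + 0×0 = 0; y[5] = 0×1 = 0

[0, 0, 2, 0, 0, 0]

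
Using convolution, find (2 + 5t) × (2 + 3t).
Ascending coefficients: a = [2, 5], b = [2, 3]. c[0] = 2×2 = 4; c[1] = 2×3 + 5×2 = 16; c[2] = 5×3 = 15. Result coefficients: [4, 16, 15] → 4 + 16t + 15t^2

4 + 16t + 15t^2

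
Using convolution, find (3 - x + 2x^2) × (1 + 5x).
Ascending coefficients: a = [3, -1, 2], b = [1, 5]. c[0] = 3×1 = 3; c[1] = 3×5 + -1×1 = 14; c[2] = -1×5 + 2×1 = -3; c[3] = 2×5 = 10. Result coefficients: [3, 14, -3, 10] → 3 + 14x - 3x^2 + 10x^3

3 + 14x - 3x^2 + 10x^3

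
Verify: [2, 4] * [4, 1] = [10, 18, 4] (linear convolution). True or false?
Recompute linear convolution of [2, 4] and [4, 1]: y[0] = 2×4 = 8; y[1] = 2×1 + 4×4 = 18; y[2] = 4×1 = 4 → [8, 18, 4]. Compare to given [10, 18, 4]: they differ at index 0: given 10, correct 8, so answer: No

No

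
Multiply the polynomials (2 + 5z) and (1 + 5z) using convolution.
Ascending coefficients: a = [2, 5], b = [1, 5]. c[0] = 2×1 = 2; c[1] = 2×5 + 5×1 = 15; c[2] = 5×5 = 25. Result coefficients: [2, 15, 25] → 2 + 15z + 25z^2

2 + 15z + 25z^2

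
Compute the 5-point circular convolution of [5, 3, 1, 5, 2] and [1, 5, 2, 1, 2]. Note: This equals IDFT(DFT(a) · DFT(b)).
Either evaluate y[k] = Σ_j a[j]·b[(k-j) mod 5] directly, or use IDFT(DFT(a) · DFT(b)). y[0] = 5×1 + 3×2 + 1×1 + 5×2 + 2×5 = 32; y[1] = 5×5 + 3×1 + 1×2 + 5×1 + 2×2 = 39; y[2] = 5×2 + 3×5 + 1×1 + 5×2 + 2×1 = 38; y[3] = 5×1 + 3×2 + 1×5 + 5×1 + 2×2 = 25; y[4] = 5×2 + 3×1 + 1×2 + 5×5 + 2×1 = 42. Result: [32, 39, 38, 25, 42]

[32, 39, 38, 25, 42]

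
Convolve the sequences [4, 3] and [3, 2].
y[0] = 4×3 = 12; y[1] = 4×2 + 3×3 = 17; y[2] = 3×2 = 6

[12, 17, 6]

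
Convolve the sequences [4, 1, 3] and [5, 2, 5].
y[0] = 4×5 = 20; y[1] = 4×2 + 1×5 = 13; y[2] = 4×5 + 1×2 + 3×5 = 37; y[3] = 1×5 + 3×2 = 11; y[4] = 3×5 = 15

[20, 13, 37, 11, 15]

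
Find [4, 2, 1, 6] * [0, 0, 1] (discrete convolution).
y[0] = 4×0 = 0; y[1] = 4×0 + 2×0 = 0; y[2] = 4×1 + 2×0 + 1×0 = 4; y[3] = 2×1 + 1×0 + 6×0 = 2; y[4] = 1×1 + 6×0 = 1; y[5] = 6×1 = 6

[0, 0, 4, 2, 1, 6]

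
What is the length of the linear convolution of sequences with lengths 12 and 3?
Linear/full convolution length: m + n - 1 = 12 + 3 - 1 = 14

14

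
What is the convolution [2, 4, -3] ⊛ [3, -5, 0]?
y[0] = 2×3 = 6; y[1] = 2×-5 + 4×3 = 2; y[2] = 2×0 + 4×-5 + -3×3 = -29; y[3] = 4×0 + -3×-5 = 15; y[4] = -3×0 = 0

[6, 2, -29, 15, 0]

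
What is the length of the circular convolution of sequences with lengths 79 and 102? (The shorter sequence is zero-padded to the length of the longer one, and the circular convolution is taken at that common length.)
Circular convolution (zero-padding the shorter input) has length max(m, n) = max(79, 102) = 102

102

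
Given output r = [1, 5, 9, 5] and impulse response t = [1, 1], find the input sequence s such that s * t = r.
Deconvolve r=[1, 5, 9, 5] by t=[1, 1]. Since t[0]=1, solve forward: s[0] = r[0] / 1 = 1; s[1] = (r[1] - 1×1) / 1 = 4; s[2] = (r[2] - 4×1) / 1 = 5. So s = [1, 4, 5]. Check by forward convolution: r[0] = 1×1 = 1; r[1] = 1×1 + 4×1 = 5; r[2] = 4×1 + 5×1 = 9; r[3] = 5×1 = 5

[1, 4, 5]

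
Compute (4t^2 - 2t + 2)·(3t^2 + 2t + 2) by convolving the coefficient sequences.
Ascending coefficients: a = [2, -2, 4], b = [2, 2, 3]. c[0] = 2×2 = 4; c[1] = 2×2 + -2×2 = 0; c[2] = 2×3 + -2×2 + 4×2 = 10; c[3] = -2×3 + 4×2 = 2; c[4] = 4×3 = 12. Result coefficients: [4, 0, 10, 2, 12] → 12t^4 + 2t^3 + 10t^2 + 4

12t^4 + 2t^3 + 10t^2 + 4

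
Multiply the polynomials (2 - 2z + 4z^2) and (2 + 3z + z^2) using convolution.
Ascending coefficients: a = [2, -2, 4], b = [2, 3, 1]. c[0] = 2×2 = 4; c[1] = 2×3 + -2×2 = 2; c[2] = 2×1 + -2×3 + 4×2 = 4; c[3] = -2×1 + 4×3 = 10; c[4] = 4×1 = 4. Result coefficients: [4, 2, 4, 10, 4] → 4 + 2z + 4z^2 + 10z^3 + 4z^4

4 + 2z + 4z^2 + 10z^3 + 4z^4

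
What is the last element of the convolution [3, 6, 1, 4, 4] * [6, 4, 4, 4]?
Use y[k] = Σ_i a[i]·b[k-i] at k=7. y[7] = 4×4 = 16

16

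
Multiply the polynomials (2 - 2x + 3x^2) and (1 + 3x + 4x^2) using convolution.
Ascending coefficients: a = [2, -2, 3], b = [1, 3, 4]. c[0] = 2×1 = 2; c[1] = 2×3 + -2×1 = 4; c[2] = 2×4 + -2×3 + 3×1 = 5; c[3] = -2×4 + 3×3 = 1; c[4] = 3×4 = 12. Result coefficients: [2, 4, 5, 1, 12] → 2 + 4x + 5x^2 + x^3 + 12x^4

2 + 4x + 5x^2 + x^3 + 12x^4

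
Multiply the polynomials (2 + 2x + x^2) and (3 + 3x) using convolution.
Ascending coefficients: a = [2, 2, 1], b = [3, 3]. c[0] = 2×3 = 6; c[1] = 2×3 + 2×3 = 12; c[2] = 2×3 + 1×3 = 9; c[3] = 1×3 = 3. Result coefficients: [6, 12, 9, 3] → 6 + 12x + 9x^2 + 3x^3

6 + 12x + 9x^2 + 3x^3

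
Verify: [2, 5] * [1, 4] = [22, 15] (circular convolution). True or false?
Recompute circular convolution of [2, 5] and [1, 4]: y[0] = 2×1 + 5×4 = 22; y[1] = 2×4 + 5×1 = 13 → [22, 13]. Compare to given [22, 15]: they differ at index 1: given 15, correct 13, so answer: No

No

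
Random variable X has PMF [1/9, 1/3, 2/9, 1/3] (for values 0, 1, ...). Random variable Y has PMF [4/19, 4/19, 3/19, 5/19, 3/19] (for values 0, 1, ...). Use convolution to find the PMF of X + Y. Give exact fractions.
P(X+Y=k) = Σ_i P(X=i)·P(Y=k-i) — a convolution of [1/9, 1/3, 2/9, 1/3] and [4/19, 4/19, 3/19, 5/19, 3/19]. P(X+Y=0) = (1/9)×(4/19) = 4/171; P(X+Y=1) = (1/9)×(4/19) + (1/3)×(4/19) = 4/171 + 4/57 = 16/171; P(X+Y=2) = (1/9)×(3/19) + (1/3)×(4/19) + (2/9)×(4/19) = 1/57 + 4/57 + 8/171 = 23/171; P(X+Y=3) = (1/9)×(5/19) + (1/3)×(3/19) + (2/9)×(4/19) + (1/3)×(4/19) = 5/171 + 1/19 + 8/171 + 4/57 = 34/171; P(X+Y=4) = (1/9)×(3/19) + (1/3)×(5/19) + (2/9)×(3/19) + (1/3)×(4/19) = 1/57 + 5/57 + 2/57 + 4/57 = 4/19; P(X+Y=5) = (1/3)×(3/19) + (2/9)×(5/19) + (1/3)×(3/19) = 1/19 + 10/171 + 1/19 = 28/171; P(X+Y=6) = (2/9)×(3/19) + (1/3)×(5/19) = 2/57 + 5/57 = 7/57; P(X+Y=7) = (1/3)×(3/19) = 1/19. PMF: [4/171, 16/171, 23/171, 34/171, 4/19, 28/171, 7/57, 1/19] (sums to 1 ✓)

[4/171, 16/171, 23/171, 34/171, 4/19, 28/171, 7/57, 1/19]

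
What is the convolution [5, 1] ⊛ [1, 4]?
y[0] = 5×1 = 5; y[1] = 5×4 + 1×1 = 21; y[2] = 1×4 = 4

[5, 21, 4]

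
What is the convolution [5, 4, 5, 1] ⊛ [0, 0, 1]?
y[0] = 5×0 = 0; y[1] = 5×0 + 4×0 = 0; y[2] = 5×1 + 4×0 + 5×0 = 5; y[3] = 4×1 + 5×0 + 1×0 = 4; y[4] = 5×1 + 1×0 = 5; y[5] = 1×1 = 1

[0, 0, 5, 4, 5, 1]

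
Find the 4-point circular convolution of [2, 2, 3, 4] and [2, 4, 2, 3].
Use y[k] = Σ_j s[j]·t[(k-j) mod 4]. y[0] = 2×2 + 2×3 + 3×2 + 4×4 = 32; y[1] = 2×4 + 2×2 + 3×3 + 4×2 = 29; y[2] = 2×2 + 2×4 + 3×2 + 4×3 = 30; y[3] = 2×3 + 2×2 + 3×4 + 4×2 = 30. Result: [32, 29, 30, 30]

[32, 29, 30, 30]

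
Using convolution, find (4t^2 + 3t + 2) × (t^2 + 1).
Ascending coefficients: a = [2, 3, 4], b = [1, 0, 1]. c[0] = 2×1 = 2; c[1] = 2×0 + 3×1 = 3; c[2] = 2×1 + 3×0 + 4×1 = 6; c[3] = 3×1 + 4×0 = 3; c[4] = 4×1 = 4. Result coefficients: [2, 3, 6, 3, 4] → 4t^4 + 3t^3 + 6t^2 + 3t + 2

4t^4 + 3t^3 + 6t^2 + 3t + 2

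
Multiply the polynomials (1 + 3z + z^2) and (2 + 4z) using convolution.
Ascending coefficients: a = [1, 3, 1], b = [2, 4]. c[0] = 1×2 = 2; c[1] = 1×4 + 3×2 = 10; c[2] = 3×4 + 1×2 = 14; c[3] = 1×4 = 4. Result coefficients: [2, 10, 14, 4] → 2 + 10z + 14z^2 + 4z^3

2 + 10z + 14z^2 + 4z^3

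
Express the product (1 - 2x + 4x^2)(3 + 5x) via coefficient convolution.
Ascending coefficients: a = [1, -2, 4], b = [3, 5]. c[0] = 1×3 = 3; c[1] = 1×5 + -2×3 = -1; c[2] = -2×5 + 4×3 = 2; c[3] = 4×5 = 20. Result coefficients: [3, -1, 2, 20] → 3 - x + 2x^2 + 20x^3

3 - x + 2x^2 + 20x^3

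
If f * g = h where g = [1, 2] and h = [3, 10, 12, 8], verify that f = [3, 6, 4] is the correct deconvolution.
Forward-compute [3, 6, 4] * [1, 2]: h[0] = 3×1 = 3; h[1] = 3×2 + 6×1 = 12; h[2] = 6×2 + 4×1 = 16; h[3] = 4×2 = 8 → [3, 12, 16, 8]. Does not match given h = [3, 10, 12, 8].

Not verified. [3, 6, 4] * [1, 2] = [3, 12, 16, 8], which differs from [3, 10, 12, 8] at index 1.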